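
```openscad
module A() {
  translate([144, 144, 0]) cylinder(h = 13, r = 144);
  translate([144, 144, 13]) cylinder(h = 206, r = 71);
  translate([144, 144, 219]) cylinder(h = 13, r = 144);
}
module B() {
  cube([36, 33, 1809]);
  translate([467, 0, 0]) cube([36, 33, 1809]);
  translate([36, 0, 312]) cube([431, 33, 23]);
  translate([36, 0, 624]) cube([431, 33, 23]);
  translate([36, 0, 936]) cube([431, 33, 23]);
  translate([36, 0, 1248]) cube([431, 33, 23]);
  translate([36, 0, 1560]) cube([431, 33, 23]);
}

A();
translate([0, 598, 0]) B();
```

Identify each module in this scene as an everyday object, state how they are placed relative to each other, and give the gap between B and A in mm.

The ladder's nearest face is 310 mm from the spool's +y face.

A is a spool. B is a ladder. The ladder is on the floor beside the spool on its +y side. The gap between the ladder and the spool is 310 mm.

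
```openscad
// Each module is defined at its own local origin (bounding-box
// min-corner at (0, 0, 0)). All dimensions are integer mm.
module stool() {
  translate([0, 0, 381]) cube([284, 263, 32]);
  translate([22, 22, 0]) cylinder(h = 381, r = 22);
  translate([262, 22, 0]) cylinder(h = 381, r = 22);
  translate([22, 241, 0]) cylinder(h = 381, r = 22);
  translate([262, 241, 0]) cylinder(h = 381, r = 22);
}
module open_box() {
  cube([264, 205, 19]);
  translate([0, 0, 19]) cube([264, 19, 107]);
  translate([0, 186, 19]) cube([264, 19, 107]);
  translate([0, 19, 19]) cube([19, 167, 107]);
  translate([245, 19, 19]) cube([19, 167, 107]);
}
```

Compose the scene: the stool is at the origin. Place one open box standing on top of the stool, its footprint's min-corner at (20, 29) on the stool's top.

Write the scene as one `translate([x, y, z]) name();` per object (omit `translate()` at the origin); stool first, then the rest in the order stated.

stool();
translate([20, 29, 413]) open_box();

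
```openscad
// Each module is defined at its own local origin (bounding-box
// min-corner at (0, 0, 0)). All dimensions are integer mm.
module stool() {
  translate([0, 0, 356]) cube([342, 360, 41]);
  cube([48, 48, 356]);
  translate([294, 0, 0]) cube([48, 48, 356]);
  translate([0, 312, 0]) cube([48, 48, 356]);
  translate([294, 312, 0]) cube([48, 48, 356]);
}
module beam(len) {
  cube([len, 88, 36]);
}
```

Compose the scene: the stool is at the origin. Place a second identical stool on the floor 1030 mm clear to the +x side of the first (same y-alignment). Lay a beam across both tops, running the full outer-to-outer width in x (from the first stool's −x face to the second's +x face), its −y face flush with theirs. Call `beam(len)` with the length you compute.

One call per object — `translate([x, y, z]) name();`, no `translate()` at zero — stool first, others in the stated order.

stool();
translate([1372, 0, 0]) stool();
translate([0, 0, 397]) beam(1714);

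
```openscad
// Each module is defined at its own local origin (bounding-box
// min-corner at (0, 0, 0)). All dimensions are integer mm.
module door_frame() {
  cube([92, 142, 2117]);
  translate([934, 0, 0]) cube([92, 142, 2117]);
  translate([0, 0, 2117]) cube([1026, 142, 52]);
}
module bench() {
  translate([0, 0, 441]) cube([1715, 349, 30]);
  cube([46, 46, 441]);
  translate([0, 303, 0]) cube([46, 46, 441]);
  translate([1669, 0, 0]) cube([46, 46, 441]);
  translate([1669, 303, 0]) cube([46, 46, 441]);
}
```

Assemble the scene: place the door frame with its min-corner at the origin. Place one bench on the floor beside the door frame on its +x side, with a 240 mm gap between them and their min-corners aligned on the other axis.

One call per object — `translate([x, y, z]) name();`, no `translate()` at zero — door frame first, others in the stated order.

door_frame();
translate([1266, 0, 0]) bench();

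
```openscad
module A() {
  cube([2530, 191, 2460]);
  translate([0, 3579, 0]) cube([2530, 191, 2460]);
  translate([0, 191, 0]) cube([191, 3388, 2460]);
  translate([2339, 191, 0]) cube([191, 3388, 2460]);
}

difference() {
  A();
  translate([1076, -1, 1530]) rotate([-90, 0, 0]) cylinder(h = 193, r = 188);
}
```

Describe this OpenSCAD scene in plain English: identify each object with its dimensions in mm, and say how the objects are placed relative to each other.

A is a box-shaped house frame (walls only): outside footprint 2530×3770 mm, wall height 2460 mm, wall thickness 191 mm. The two y-facing walls run the full x-width; the two x-facing walls fit between the inner faces of the y-facing walls.

The house frame has a circular hole of radius 188 mm through its front wall, centred at (x = 1076, z = 1530).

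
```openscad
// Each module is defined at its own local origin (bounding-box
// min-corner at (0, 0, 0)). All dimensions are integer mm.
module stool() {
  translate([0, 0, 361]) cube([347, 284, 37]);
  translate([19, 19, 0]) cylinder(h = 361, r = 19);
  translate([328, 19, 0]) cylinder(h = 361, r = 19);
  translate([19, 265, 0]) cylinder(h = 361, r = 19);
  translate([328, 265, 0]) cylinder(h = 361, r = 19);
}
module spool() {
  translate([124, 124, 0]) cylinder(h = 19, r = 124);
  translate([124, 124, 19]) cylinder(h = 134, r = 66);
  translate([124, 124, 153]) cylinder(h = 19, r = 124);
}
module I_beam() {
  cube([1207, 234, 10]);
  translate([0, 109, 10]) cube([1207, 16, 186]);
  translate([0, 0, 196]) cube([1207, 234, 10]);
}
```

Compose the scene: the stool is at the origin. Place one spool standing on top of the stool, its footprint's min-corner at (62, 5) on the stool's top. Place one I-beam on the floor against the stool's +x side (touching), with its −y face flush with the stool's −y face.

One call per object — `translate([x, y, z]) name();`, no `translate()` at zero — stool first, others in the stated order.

stool();
translate([62, 5, 398]) spool();
translate([347, 0, 0]) I_beam();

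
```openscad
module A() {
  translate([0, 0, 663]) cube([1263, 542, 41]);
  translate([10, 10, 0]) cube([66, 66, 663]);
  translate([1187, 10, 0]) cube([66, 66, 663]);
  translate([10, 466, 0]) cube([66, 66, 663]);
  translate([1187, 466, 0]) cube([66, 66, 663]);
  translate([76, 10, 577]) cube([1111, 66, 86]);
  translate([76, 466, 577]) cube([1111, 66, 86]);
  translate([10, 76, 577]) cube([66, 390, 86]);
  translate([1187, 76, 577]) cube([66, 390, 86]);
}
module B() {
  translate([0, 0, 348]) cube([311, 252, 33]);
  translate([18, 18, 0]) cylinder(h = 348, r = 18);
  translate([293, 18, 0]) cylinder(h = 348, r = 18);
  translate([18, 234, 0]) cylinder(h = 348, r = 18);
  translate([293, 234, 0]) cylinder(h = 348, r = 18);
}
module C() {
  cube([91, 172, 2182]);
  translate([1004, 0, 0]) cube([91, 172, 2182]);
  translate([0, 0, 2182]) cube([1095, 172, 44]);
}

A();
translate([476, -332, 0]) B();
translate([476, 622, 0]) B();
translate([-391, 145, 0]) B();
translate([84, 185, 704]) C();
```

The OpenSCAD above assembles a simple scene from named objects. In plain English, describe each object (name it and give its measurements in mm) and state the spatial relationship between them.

A is a rectangular dining table. The top is 1263×542×41 mm with its upper surface at z = 704 mm. It stands on four 66×66 mm square legs, each inset 10 mm from the nearest pair of top edges, running from the floor to the underside of the top. Four apron rails, 66 mm thick and 86 mm tall, run between adjacent legs with their top edges flush with the underside of the top and their outer faces flush with the legs' outer faces.

B is a four-legged stool. The seat is 311×252 mm, 33 mm thick, top at z = 381 mm. It stands on four round legs, each 36 mm in diameter, from z = 0 to the seat underside, each leg's axis is inset half a diameter from the nearest pair of seat edges (so the leg's bounding box is flush with the corner).

C is a door frame. The clear opening is 913 mm wide and 2182 mm high. Two 91 mm wide jambs, 172 mm deep, stand either side of the opening from the floor to the top of the opening. A 44 mm thick head sits across the top of both jambs, spanning the full outside width of the frame.

Three stools sit around the table at the −y, +y, −x sides. The door frame is on top of the table, centred.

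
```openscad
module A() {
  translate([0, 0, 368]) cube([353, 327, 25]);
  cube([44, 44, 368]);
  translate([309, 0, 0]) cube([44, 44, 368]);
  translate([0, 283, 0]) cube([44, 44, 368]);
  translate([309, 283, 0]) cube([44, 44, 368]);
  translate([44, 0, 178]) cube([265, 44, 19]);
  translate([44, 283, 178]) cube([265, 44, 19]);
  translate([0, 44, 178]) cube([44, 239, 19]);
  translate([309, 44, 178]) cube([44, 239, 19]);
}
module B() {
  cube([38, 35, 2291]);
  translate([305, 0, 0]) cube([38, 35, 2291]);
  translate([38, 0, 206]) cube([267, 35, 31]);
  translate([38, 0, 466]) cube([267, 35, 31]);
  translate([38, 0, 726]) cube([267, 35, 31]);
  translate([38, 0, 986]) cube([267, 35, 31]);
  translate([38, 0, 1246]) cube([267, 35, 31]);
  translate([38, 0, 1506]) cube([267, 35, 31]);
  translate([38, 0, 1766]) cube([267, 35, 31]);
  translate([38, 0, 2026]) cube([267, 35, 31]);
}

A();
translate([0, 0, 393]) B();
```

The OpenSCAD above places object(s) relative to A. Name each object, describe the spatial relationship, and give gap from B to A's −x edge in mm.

The ladder's min-x is at 0; the stool's min-x is 0; gap = 0 mm.

A is a stool. B is a ladder. The ladder is on top of the stool. The gap from the ladder to the stool's −x edge is 0 mm.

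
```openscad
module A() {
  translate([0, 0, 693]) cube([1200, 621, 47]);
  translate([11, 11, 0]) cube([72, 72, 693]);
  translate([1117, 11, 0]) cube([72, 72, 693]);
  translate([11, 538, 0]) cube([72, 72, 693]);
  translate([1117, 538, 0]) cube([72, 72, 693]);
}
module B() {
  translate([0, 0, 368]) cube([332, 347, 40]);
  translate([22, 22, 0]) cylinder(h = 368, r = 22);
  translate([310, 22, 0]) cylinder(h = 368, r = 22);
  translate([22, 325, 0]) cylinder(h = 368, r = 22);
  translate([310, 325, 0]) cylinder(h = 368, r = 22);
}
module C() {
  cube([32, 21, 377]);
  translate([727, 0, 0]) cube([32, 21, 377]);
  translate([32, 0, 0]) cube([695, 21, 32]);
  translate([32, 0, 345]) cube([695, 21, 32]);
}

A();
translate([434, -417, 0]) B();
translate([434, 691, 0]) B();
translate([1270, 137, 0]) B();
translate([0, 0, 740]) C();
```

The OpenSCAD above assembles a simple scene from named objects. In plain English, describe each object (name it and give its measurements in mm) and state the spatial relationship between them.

A is a table: top 1200 mm (x) × 621 mm (y), 47 mm thick, upper face at z = 740 mm, on four 72×72 mm square legs, each inset 11 mm from the nearest pair of top edges, running from z = 0 to the bottom of the top.

B is a four-legged stool. The seat is a 332×347×40 mm slab whose top surface is at z = 408 mm; four round legs, each 44 mm in diameter, run from the floor (z = 0) to the underside of the seat, each leg's axis is inset half a diameter from the nearest pair of seat edges (so the leg's bounding box is flush with the corner).

C is a rectangular picture frame lying in the x–z plane (depth along y). The opening is 695 mm wide (x) by 313 mm tall (z), surrounded by a border 32 mm wide on all four sides. The frame is 21 mm deep and is made of two full-height vertical stiles with two horizontal rails fitted between them.

Three stools sit around the table at the −y, +y, +x sides. The picture frame is on top of the table.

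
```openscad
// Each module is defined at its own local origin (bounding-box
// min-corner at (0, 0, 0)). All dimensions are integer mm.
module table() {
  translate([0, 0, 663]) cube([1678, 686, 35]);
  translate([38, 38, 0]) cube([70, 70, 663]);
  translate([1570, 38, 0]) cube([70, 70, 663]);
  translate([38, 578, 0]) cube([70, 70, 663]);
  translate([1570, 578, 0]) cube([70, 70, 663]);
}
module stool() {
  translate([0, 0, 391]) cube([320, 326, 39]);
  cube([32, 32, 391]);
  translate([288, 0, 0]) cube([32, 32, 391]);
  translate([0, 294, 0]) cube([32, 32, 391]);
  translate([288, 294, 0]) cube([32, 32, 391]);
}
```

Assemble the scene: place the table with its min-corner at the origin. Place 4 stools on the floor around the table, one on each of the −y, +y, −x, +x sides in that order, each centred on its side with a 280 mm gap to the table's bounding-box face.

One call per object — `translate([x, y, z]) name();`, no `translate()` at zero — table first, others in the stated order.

table();
translate([679, -606, 0]) stool();
translate([679, 966, 0]) stool();
translate([-600, 180, 0]) stool();
translate([1958, 180, 0]) stool();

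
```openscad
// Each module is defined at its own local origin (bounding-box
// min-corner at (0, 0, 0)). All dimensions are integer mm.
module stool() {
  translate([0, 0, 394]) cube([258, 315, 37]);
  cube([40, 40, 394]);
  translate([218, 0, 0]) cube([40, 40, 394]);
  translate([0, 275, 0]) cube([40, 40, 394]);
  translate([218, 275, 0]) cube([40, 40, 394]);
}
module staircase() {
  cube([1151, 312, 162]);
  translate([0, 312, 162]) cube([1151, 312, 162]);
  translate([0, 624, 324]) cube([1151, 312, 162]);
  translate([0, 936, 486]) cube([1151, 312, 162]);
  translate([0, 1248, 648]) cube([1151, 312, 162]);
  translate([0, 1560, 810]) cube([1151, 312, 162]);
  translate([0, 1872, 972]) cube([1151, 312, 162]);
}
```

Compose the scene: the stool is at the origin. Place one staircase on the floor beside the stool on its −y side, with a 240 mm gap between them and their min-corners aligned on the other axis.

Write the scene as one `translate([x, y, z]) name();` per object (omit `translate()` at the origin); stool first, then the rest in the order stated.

stool();
translate([0, -2424, 0]) staircase();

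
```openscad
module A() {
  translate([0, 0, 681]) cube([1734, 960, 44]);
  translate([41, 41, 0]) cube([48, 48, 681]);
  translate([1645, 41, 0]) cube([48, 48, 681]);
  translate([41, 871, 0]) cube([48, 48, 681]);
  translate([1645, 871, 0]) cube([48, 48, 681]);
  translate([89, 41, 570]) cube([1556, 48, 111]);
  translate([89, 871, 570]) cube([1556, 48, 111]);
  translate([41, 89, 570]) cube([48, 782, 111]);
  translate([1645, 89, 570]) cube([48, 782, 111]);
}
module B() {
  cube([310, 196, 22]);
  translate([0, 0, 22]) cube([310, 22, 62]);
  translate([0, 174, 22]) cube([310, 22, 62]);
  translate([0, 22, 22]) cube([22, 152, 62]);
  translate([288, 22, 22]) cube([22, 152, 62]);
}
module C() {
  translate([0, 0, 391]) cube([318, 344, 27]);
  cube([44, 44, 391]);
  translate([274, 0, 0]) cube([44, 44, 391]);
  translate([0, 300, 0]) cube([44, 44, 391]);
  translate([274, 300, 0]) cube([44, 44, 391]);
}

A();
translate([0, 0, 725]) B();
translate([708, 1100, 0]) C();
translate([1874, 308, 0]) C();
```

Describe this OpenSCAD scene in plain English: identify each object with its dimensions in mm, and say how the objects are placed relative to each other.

A is a table with a 1734×960 mm rectangular top, 44 mm thick, top surface at z = 725 mm, supported by four 48×48 mm square legs, each inset 41 mm from the nearest pair of top edges, running from the floor. Four apron rails, 48 mm thick and 111 mm tall, run between adjacent legs with their top edges flush with the underside of the top and their outer faces flush with the legs' outer faces.

B is an open storage box with external size 310×196×84 mm and wall thickness 22 mm (the base is also 22 mm thick). The base covers the whole footprint; the four walls stand on the base, with the y-facing walls full-width and the x-facing walls fitting between their inner faces.

C is a four-legged stool. The seat is 318×344 mm, 27 mm thick, top at z = 418 mm. It stands on four square legs, each 44×44 mm in cross-section, from z = 0 to the seat underside, each flush with a corner of the seat.

The open box is on top of the table. Two stools sit around the table at the +y, +x sides.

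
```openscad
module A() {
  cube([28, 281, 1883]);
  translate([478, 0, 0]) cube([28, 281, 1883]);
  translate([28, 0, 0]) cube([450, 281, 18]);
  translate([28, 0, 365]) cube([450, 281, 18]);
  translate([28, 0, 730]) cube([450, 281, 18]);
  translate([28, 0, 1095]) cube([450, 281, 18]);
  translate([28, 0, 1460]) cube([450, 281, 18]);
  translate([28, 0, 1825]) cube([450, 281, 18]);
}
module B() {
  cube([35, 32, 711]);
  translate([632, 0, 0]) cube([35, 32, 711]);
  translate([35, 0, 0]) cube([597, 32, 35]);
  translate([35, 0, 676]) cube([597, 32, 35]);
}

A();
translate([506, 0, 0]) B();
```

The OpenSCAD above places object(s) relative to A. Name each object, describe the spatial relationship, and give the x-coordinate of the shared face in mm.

The bookshelf's +x face and the picture frame's −x face are both at x = 506 mm.

A is a bookshelf. B is a picture frame. The picture frame is against the bookshelf's +x side, with their −y faces flush. The x-coordinate of the shared face is 506 mm.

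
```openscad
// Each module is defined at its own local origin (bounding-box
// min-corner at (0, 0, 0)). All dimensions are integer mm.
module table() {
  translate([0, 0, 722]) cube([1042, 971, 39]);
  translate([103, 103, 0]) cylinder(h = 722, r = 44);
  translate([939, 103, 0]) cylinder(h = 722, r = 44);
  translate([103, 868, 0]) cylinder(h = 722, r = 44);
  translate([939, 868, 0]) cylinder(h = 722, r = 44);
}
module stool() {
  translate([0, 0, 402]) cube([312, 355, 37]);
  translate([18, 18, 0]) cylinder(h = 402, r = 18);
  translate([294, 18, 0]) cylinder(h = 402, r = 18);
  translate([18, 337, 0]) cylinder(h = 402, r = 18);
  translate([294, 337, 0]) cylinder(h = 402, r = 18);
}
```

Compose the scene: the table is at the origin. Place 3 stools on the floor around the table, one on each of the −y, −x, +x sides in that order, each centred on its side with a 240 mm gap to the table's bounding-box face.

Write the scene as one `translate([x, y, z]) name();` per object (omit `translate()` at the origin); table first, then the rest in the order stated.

table();
translate([365, -595, 0]) stool();
translate([-552, 308, 0]) stool();
translate([1282, 308, 0]) stool();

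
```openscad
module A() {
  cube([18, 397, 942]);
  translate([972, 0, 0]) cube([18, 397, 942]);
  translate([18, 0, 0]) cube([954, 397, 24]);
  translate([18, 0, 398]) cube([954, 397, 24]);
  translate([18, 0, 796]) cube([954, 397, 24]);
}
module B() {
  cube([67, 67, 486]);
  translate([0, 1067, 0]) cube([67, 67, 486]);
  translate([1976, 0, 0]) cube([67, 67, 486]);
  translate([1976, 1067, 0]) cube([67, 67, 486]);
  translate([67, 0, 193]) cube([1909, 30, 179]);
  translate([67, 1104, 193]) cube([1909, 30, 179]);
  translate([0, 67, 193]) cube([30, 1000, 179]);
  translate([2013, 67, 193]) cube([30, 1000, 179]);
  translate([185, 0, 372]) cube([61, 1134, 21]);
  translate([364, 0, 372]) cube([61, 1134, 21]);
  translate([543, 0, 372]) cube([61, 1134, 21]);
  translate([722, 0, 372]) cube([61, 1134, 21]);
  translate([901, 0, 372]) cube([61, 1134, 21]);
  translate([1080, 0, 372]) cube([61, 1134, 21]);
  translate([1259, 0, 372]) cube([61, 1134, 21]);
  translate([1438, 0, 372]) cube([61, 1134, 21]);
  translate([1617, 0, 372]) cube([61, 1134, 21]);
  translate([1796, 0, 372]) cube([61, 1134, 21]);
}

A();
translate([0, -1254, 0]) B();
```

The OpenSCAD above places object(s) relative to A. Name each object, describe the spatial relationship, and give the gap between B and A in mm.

The bed frame's nearest face is 120 mm from the bookshelf's −y face.

A is a bookshelf. B is a bed frame. The bed frame is on the floor beside the bookshelf on its −y side. The gap between the bed frame and the bookshelf is 120 mm.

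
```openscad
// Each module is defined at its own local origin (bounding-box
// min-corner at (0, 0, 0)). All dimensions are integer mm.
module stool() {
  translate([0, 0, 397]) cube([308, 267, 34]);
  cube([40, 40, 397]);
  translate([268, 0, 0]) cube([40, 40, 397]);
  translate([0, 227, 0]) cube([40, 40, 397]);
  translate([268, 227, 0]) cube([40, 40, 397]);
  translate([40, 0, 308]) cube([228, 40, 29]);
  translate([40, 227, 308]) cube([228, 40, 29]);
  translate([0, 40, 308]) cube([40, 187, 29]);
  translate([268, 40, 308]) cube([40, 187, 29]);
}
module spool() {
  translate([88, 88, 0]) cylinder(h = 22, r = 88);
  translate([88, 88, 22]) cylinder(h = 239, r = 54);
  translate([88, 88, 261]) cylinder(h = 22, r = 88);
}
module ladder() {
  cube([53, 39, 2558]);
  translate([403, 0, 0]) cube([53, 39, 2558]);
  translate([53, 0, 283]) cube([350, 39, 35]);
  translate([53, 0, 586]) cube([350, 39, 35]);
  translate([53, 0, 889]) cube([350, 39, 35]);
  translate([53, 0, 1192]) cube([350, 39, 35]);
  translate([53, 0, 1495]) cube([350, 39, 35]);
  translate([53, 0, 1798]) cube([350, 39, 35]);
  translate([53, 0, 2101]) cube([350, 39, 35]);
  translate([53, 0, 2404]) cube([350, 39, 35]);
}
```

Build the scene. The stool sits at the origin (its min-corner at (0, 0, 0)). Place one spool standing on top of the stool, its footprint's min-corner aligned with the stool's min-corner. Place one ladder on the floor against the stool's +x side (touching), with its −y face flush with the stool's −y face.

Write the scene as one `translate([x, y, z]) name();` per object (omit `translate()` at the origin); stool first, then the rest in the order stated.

stool();
translate([0, 0, 431]) spool();
translate([308, 0, 0]) ladder();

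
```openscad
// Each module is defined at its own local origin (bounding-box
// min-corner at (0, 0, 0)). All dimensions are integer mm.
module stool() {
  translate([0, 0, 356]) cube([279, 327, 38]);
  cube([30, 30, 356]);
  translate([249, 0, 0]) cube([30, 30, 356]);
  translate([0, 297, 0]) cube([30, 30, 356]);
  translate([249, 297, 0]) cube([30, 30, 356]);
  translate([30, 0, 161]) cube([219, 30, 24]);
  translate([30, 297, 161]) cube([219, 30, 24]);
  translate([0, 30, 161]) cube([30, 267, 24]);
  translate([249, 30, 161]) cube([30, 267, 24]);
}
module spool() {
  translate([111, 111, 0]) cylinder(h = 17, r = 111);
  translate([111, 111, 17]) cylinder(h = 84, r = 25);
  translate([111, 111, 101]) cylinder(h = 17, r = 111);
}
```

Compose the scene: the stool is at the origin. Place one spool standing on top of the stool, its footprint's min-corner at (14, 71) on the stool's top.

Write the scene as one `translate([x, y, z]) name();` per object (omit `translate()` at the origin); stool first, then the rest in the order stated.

stool();
translate([14, 71, 394]) spool();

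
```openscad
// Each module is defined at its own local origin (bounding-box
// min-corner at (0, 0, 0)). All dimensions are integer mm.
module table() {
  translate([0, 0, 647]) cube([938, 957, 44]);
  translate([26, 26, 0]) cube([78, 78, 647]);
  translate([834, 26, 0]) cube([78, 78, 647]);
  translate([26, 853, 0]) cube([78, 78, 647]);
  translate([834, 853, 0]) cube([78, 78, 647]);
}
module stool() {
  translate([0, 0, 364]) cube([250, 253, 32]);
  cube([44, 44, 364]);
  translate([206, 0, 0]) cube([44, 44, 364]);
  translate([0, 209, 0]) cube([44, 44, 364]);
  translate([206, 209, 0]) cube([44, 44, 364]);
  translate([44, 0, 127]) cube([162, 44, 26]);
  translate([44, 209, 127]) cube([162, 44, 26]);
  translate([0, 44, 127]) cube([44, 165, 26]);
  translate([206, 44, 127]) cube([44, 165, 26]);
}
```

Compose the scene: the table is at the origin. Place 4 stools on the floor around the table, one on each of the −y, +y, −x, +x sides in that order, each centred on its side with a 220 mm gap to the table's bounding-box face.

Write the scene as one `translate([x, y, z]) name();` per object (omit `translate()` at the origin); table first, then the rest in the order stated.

table();
translate([344, -473, 0]) stool();
translate([344, 1177, 0]) stool();
translate([-470, 352, 0]) stool();
translate([1158, 352, 0]) stool();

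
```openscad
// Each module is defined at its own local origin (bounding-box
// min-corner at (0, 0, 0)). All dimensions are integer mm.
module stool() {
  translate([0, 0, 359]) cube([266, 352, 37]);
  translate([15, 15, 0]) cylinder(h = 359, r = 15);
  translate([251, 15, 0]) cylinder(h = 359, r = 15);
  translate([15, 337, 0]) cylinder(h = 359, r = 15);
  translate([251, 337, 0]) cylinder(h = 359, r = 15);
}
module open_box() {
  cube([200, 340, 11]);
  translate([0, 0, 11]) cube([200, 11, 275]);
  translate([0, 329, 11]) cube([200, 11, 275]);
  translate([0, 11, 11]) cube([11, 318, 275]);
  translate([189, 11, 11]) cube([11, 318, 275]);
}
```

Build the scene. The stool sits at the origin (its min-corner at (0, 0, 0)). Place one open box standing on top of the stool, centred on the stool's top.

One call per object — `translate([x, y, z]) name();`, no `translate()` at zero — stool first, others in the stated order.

stool();
translate([33, 6, 396]) open_box();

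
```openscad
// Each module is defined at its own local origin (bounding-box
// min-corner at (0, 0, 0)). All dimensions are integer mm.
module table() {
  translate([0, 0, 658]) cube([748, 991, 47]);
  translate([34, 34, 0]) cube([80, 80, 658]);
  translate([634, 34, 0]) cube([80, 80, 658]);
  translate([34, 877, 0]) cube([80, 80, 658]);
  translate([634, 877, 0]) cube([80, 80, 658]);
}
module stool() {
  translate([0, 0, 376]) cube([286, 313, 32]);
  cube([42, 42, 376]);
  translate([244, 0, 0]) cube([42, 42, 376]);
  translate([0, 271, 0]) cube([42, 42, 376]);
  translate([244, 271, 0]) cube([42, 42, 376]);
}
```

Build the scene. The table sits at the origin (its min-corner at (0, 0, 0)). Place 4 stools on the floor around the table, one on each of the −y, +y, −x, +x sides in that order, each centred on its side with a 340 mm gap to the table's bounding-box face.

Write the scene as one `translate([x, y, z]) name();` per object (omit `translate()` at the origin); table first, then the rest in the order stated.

table();
translate([231, -653, 0]) stool();
translate([231, 1331, 0]) stool();
translate([-626, 339, 0]) stool();
translate([1088, 339, 0]) stool();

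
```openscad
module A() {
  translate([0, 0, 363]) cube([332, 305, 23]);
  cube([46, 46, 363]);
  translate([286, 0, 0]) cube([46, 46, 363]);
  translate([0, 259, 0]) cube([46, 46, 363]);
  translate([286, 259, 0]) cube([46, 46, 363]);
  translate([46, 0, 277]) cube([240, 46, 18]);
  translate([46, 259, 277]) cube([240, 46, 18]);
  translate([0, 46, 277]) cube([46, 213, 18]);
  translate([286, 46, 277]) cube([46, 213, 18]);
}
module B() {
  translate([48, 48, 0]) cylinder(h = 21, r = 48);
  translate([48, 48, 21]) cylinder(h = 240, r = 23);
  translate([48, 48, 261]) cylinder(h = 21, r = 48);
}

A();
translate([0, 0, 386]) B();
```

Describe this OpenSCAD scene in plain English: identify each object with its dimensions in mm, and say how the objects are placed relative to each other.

A is a simple wooden stool: a rectangular seat 332 mm (x) by 305 mm (y), 23 mm thick, top face at z = 386 mm, on four square legs, each 46×46 mm in cross-section. The legs rest on z = 0, each flush with a corner of the seat. Four stretchers, 46 mm wide and 18 mm tall, connect adjacent legs with their undersides at z = 277 mm, each running between the inner faces of the legs it joins and aligned with the legs' outer faces on the other axis.

B is a spool: two coaxial disc flanges of radius 48 mm and thickness 21 mm, joined by a core cylinder of radius 23 mm and height 240 mm. The lower flange rests on z = 0 and the three cylinders share a vertical axis.

The spool is on top of the stool.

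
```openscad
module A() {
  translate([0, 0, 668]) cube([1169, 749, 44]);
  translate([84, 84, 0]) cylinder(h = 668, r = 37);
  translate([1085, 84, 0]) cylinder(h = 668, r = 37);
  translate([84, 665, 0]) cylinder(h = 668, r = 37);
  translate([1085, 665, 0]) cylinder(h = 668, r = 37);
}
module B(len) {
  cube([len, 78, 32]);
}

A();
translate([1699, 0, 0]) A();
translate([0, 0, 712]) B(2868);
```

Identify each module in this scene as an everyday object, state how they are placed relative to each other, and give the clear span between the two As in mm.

Second table starts at x = 1699; first ends at x = 1169; clear span = 1699 − 1169 = 530 mm.

A is a table. B is a beam. A beam spans the tops of two tables. The clear span between the two tables is 530 mm.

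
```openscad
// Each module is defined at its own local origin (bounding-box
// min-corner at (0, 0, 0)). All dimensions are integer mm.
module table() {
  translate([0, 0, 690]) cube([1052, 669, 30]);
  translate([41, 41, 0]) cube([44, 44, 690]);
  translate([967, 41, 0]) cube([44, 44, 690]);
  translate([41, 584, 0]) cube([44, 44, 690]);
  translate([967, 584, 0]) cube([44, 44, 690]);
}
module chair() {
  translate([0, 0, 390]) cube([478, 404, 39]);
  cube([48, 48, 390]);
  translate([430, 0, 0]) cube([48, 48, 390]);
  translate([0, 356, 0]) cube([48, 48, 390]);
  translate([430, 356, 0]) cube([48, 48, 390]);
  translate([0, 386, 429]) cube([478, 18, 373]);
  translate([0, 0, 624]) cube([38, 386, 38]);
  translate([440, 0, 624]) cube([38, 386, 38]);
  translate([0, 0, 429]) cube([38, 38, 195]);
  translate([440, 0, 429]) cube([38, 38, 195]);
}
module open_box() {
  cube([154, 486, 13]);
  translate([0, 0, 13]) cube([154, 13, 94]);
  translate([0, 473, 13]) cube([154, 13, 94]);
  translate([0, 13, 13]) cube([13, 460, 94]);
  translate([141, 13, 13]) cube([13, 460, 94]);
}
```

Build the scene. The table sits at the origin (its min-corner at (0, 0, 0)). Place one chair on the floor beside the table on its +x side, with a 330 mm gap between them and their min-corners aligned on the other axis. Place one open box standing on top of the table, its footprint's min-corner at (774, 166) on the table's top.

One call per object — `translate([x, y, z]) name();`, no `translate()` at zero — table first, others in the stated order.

table();
translate([1382, 0, 0]) chair();
translate([774, 166, 720]) open_box();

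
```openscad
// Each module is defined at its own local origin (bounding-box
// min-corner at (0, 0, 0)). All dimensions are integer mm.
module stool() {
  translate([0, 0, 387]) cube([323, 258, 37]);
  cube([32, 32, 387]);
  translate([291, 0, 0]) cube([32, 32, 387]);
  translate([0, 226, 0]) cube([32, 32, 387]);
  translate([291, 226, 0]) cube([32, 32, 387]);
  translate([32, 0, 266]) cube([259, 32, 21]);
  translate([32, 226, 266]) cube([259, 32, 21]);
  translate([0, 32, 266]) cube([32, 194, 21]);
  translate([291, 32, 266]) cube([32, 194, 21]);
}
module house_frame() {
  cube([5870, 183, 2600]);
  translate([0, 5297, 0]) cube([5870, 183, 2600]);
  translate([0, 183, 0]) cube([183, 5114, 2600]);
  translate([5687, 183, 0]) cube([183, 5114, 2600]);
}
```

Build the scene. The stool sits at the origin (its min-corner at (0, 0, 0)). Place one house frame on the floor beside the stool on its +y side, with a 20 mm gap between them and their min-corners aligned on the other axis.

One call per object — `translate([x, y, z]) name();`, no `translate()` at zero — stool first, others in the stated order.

stool();
translate([0, 278, 0]) house_frame();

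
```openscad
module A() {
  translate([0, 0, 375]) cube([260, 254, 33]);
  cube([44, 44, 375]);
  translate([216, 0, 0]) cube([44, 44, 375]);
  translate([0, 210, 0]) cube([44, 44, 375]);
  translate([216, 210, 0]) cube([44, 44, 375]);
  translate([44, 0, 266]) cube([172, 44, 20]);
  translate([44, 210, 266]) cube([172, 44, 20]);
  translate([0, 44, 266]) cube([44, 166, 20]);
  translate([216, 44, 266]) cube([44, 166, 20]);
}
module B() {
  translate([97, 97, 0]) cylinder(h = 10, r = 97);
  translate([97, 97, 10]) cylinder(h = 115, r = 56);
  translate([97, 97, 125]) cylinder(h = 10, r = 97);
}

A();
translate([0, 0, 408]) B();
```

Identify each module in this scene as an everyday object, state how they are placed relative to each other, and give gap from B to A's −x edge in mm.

The spool's min-x is at 0; the stool's min-x is 0; gap = 0 mm.

A is a stool. B is a spool. The spool is on top of the stool. The gap from the spool to the stool's −x edge is 0 mm.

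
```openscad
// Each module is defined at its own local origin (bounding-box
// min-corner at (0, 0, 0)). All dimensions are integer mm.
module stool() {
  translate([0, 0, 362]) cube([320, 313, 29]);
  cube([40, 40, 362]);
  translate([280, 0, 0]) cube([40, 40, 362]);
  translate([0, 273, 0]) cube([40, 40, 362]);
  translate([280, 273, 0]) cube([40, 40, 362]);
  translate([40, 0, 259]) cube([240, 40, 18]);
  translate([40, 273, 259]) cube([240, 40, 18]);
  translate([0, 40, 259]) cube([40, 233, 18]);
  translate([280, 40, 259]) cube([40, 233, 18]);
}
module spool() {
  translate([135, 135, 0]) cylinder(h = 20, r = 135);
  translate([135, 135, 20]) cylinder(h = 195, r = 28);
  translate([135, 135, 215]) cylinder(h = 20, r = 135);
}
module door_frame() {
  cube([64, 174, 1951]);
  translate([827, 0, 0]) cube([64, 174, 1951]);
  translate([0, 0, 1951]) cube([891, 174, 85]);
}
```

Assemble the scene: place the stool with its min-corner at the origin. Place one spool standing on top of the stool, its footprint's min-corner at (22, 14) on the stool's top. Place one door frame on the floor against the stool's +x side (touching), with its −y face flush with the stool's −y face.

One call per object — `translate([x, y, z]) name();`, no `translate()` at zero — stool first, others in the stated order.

stool();
translate([22, 14, 391]) spool();
translate([320, 0, 0]) door_frame();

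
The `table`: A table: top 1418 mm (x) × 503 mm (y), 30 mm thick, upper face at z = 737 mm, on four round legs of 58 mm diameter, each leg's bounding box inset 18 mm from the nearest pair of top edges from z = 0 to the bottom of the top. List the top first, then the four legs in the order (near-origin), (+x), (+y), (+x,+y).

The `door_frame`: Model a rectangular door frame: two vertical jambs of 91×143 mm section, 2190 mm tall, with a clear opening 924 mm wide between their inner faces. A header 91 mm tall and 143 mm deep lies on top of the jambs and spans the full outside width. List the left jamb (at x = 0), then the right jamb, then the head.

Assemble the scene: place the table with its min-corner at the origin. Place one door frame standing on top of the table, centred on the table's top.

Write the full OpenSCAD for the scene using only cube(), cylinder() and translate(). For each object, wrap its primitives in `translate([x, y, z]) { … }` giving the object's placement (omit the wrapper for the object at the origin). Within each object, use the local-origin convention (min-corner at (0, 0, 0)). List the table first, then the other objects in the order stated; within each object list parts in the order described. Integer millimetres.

translate([0, 0, 707]) cube([1418, 503, 30]);
translate([47, 47, 0]) cylinder(h = 707, r = 29);
translate([1371, 47, 0]) cylinder(h = 707, r = 29);
translate([47, 456, 0]) cylinder(h = 707, r = 29);
translate([1371, 456, 0]) cylinder(h = 707, r = 29);
translate([156, 180, 737]) {
  cube([91, 143, 2190]);
  translate([1015, 0, 0]) cube([91, 143, 2190]);
  translate([0, 0, 2190]) cube([1106, 143, 91]);
}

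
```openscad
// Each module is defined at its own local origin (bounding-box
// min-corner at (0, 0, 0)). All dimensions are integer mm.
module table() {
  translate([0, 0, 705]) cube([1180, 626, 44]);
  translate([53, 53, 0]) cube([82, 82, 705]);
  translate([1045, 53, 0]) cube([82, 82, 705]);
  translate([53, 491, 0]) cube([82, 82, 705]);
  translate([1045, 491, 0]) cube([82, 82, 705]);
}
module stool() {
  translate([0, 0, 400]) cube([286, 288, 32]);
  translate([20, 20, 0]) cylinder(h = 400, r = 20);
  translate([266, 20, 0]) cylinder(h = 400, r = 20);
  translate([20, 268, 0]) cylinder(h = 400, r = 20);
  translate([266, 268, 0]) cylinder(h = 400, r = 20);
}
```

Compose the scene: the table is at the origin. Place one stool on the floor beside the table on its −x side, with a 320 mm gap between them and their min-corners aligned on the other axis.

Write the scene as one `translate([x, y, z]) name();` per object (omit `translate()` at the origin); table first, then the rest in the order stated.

table();
translate([-606, 0, 0]) stool();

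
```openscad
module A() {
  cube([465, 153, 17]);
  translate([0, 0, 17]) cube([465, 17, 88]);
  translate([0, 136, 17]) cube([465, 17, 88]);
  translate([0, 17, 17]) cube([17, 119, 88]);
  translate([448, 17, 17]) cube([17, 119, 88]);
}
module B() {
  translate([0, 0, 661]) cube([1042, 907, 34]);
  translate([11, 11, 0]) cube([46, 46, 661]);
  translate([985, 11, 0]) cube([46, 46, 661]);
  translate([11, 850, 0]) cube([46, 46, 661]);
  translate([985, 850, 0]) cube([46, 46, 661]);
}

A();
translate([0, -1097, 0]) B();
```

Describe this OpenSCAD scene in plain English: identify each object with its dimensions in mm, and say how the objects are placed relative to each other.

A is an open storage box with external size 465×153×105 mm and wall thickness 17 mm (the base is also 17 mm thick). The base covers the whole footprint; the four walls stand on the base, with the y-facing walls full-width and the x-facing walls fitting between their inner faces.

B is a rectangular dining table. The top is 1042×907×34 mm with its upper surface at z = 695 mm. It stands on four 46×46 mm square legs, each inset 11 mm from the nearest pair of top edges, running from the floor to the underside of the top.

The table is on the floor beside the open box on its −y side.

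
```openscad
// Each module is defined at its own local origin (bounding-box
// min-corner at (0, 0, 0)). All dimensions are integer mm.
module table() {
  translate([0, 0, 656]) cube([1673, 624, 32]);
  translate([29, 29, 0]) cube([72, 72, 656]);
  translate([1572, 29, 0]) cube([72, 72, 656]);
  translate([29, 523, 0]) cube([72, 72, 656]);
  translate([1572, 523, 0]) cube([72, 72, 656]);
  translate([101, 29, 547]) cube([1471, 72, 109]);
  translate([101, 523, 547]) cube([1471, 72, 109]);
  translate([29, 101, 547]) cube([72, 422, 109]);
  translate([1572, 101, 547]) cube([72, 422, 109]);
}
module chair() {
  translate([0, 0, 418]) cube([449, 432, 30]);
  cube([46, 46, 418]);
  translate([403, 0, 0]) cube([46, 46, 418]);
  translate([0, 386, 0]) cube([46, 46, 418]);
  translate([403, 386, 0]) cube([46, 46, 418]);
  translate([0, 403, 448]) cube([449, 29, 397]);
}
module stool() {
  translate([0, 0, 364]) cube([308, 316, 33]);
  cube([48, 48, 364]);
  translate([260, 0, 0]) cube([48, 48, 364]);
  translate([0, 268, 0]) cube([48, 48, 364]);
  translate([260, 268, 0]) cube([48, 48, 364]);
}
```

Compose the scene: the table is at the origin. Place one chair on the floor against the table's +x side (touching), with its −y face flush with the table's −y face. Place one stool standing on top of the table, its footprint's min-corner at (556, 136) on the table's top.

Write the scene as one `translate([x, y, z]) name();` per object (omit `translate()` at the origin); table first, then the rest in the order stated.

table();
translate([1673, 0, 0]) chair();
translate([556, 136, 688]) stool();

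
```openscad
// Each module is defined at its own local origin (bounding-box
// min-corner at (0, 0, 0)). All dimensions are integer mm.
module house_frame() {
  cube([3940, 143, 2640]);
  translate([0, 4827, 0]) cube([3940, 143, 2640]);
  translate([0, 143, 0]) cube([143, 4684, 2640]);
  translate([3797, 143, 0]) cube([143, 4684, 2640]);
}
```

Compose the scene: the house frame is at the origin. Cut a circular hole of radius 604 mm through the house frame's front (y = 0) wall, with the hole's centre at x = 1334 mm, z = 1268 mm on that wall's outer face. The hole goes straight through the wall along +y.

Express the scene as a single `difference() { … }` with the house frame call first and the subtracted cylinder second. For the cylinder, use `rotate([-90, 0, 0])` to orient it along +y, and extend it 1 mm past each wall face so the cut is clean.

difference() {
  house_frame();
  translate([1334, -1, 1268]) rotate([-90, 0, 0]) cylinder(h = 145, r = 604);
}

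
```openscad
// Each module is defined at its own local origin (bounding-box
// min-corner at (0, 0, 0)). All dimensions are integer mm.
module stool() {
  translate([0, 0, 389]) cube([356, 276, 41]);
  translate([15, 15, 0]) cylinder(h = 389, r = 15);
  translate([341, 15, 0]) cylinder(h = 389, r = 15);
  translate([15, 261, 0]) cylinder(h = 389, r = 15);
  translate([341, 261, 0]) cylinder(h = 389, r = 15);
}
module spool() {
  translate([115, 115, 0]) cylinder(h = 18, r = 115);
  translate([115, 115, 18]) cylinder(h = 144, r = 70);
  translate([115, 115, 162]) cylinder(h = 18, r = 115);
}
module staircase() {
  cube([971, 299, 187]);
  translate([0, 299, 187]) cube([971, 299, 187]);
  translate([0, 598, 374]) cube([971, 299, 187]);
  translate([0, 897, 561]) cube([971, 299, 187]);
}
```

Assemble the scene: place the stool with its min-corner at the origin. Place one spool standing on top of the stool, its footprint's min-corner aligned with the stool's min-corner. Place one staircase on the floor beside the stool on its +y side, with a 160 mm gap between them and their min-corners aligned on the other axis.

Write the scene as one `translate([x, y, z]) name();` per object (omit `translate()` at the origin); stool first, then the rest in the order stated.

stool();
translate([0, 0, 430]) spool();
translate([0, 436, 0]) staircase();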